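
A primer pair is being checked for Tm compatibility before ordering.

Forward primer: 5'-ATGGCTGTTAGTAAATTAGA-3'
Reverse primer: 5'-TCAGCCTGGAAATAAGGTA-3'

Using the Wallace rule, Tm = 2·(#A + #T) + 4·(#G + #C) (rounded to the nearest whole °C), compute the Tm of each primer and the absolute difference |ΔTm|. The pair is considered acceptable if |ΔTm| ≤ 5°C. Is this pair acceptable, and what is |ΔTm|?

Forward: A=7 T=7 G=5 C=1 → Tm = 2·14 + 4·6 = 52°C.
Reverse: A=7 T=4 G=5 C=3 → Tm = 2·11 + 4·8 = 54°C.
|ΔTm| = |52 − 54| = 2°C, ≤ 5°C.

|ΔTm| = 2°C; the pair is acceptable.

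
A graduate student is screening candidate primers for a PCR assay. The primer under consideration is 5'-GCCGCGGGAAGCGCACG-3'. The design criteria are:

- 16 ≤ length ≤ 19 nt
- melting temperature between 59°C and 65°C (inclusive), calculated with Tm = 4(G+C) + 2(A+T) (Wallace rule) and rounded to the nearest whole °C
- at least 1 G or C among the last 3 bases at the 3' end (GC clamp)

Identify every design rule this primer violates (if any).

Meets all criteria.

Base counts: A=3, T=0, G=8, C=6 (length 17).
length: length 17 ✓
Tm: Tm = 2·3 + 4·14 = 62°C ✓
GC clamp: 3' end ACG has 2 G/C ✓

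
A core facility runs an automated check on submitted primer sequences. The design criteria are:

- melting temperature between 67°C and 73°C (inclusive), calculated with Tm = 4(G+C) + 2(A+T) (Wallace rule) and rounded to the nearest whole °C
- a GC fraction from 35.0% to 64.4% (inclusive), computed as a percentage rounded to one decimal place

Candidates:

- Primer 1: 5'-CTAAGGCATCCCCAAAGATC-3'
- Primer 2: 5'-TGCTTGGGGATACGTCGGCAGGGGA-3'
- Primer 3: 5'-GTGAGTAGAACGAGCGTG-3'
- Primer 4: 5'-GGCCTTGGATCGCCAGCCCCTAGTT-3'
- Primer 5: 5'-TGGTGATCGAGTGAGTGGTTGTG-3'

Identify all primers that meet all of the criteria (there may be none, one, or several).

Primer 1 (20 nt, A=7 T=3 G=3 C=7): Tm = 2·10 + 4·10 = 60°C, outside 67–73°C ✗; GC 10/20 = 50.0% ✓ — fails.
Primer 2 (25 nt, A=4 T=5 G=12 C=4): Tm = 2·9 + 4·16 = 82°C, outside 67–73°C ✗; GC 16/25 = 64.0% ✓ — fails.
Primer 3 (18 nt, A=5 T=3 G=8 C=2): Tm = 2·8 + 4·10 = 56°C, outside 67–73°C ✗; GC 10/18 = 55.6% ✓ — fails.
Primer 4 (25 nt, A=3 T=6 G=7 C=9): Tm = 2·9 + 4·16 = 82°C, outside 67–73°C ✗; GC 16/25 = 64.0% ✓ — fails.
Primer 5 (23 nt, A=3 T=8 G=11 C=1): Tm = 2·11 + 4·12 = 70°C ✓; GC 12/23 = 52.2% ✓ — passes.

Primer 5 only.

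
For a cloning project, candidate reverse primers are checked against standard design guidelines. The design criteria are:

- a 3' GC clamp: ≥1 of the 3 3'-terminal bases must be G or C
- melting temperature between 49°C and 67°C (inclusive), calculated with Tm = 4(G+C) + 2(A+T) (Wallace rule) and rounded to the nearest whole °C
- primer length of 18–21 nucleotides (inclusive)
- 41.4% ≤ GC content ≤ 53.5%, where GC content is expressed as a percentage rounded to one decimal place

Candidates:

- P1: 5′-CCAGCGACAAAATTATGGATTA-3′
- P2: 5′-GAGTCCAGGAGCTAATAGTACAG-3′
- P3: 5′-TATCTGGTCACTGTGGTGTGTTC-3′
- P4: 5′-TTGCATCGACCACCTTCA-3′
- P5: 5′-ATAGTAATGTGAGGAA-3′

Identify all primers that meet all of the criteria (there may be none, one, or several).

P1 (22 nt, A=9 T=5 G=4 C=4): 3' end TTA has 0 G/C, need ≥1 ✗; Tm = 2·14 + 4·8 = 60°C ✓; length 22, outside 18–21 ✗; GC 8/22 = 36.4%, outside 41.4–53.5% ✗ — fails.
P2 (23 nt, A=8 T=4 G=7 C=4): 3' end CAG has 2 G/C ✓; Tm = 2·12 + 4·11 = 68°C, outside 49–67°C ✗; length 23, outside 18–21 ✗; GC 11/23 = 47.8% ✓ — fails.
P3 (23 nt, A=2 T=10 G=7 C=4): 3' end TTC has 1 G/C ✓; Tm = 2·12 + 4·11 = 68°C, outside 49–67°C ✗; length 23, outside 18–21 ✗; GC 11/23 = 47.8% ✓ — fails.
P4 (18 nt, A=4 T=5 G=2 C=7): 3' end TCA has 1 G/C ✓; Tm = 2·9 + 4·9 = 54°C ✓; length 18 ✓; GC 9/18 = 50.0% ✓ — passes.
P5 (16 nt, A=7 T=4 G=5 C=0): 3' end GAA has 1 G/C ✓; Tm = 2·11 + 4·5 = 42°C, outside 49–67°C ✗; length 16, outside 18–21 ✗; GC 5/16 = 31.3%, outside 41.4–53.5% ✗ — fails.

P4 only.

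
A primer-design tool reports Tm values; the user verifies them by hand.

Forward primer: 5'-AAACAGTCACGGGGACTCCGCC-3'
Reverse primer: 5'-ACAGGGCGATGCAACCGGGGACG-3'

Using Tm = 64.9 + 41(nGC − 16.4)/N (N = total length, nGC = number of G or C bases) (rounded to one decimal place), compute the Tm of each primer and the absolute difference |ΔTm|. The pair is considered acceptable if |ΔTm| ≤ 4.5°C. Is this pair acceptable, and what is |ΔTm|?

Forward: G+C = 14, N = 22 → Tm = 64.9 + 41·(14 − 16.4)/22 = 60.4°C.
Reverse: G+C = 16, N = 23 → Tm = 64.9 + 41·(16 − 16.4)/23 = 64.2°C.
|ΔTm| = |60.4 − 64.2| = 3.8°C, ≤ 4.5°C.

|ΔTm| = 3.8°C; the pair is acceptable.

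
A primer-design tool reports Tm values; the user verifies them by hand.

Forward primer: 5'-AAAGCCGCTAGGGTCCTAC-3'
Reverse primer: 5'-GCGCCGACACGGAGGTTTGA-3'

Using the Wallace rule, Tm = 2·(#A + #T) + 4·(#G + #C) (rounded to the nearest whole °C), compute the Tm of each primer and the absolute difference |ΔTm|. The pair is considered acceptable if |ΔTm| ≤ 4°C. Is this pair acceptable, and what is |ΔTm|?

|ΔTm| = 6°C; the pair is not acceptable.

Forward: A=5 T=3 G=5 C=6 → Tm = 2·8 + 4·11 = 60°C.
Reverse: A=4 T=3 G=8 C=5 → Tm = 2·7 + 4·13 = 66°C.
|ΔTm| = |60 − 66| = 6°C, > 4°C.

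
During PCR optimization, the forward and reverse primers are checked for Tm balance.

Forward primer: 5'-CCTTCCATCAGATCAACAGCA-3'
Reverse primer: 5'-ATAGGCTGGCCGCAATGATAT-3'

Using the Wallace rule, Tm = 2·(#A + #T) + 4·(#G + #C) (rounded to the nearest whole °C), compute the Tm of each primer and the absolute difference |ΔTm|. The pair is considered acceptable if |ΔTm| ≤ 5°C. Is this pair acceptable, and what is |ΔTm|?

|ΔTm| = 0°C; the pair is acceptable.

Forward: A=7 T=4 G=2 C=8 → Tm = 2·11 + 4·10 = 62°C.
Reverse: A=6 T=5 G=6 C=4 → Tm = 2·11 + 4·10 = 62°C.
|ΔTm| = |62 − 62| = 0°C, ≤ 5°C.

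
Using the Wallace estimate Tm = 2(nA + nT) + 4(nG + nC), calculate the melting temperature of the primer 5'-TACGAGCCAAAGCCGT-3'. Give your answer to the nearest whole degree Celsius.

50°C

Base counts: A=5, T=2, G=4, C=5 (length 16).
Tm = 2·(5+2) + 4·(4+5) = 2·7 + 4·9 = 14 + 36 = 50°C.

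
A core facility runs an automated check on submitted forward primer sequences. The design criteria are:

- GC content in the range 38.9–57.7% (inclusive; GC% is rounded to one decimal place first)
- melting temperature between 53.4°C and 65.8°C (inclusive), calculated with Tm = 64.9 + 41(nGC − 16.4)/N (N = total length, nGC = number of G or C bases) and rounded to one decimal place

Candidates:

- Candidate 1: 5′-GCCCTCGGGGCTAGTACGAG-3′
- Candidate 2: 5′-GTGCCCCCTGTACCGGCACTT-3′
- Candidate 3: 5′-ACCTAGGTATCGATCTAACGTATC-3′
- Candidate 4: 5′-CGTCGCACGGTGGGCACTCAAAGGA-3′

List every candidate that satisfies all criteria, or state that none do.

Candidate 1 (20 nt, A=3 T=3 G=8 C=6): GC 14/20 = 70.0%, outside 38.9–57.7% ✗; Tm = 64.9 + 41·(14 − 16.4)/20 = 60.0°C ✓ — fails.
Candidate 2 (21 nt, A=2 T=5 G=5 C=9): GC 14/21 = 66.7%, outside 38.9–57.7% ✗; Tm = 64.9 + 41·(14 − 16.4)/21 = 60.2°C ✓ — fails.
Candidate 3 (24 nt, A=7 T=7 G=4 C=6): GC 10/24 = 41.7% ✓; Tm = 64.9 + 41·(10 − 16.4)/24 = 54.0°C ✓ — passes.
Candidate 4 (25 nt, A=6 T=3 G=9 C=7): GC 16/25 = 64.0%, outside 38.9–57.7% ✗; Tm = 64.9 + 41·(16 − 16.4)/25 = 64.2°C ✓ — fails.

Candidate 3 only.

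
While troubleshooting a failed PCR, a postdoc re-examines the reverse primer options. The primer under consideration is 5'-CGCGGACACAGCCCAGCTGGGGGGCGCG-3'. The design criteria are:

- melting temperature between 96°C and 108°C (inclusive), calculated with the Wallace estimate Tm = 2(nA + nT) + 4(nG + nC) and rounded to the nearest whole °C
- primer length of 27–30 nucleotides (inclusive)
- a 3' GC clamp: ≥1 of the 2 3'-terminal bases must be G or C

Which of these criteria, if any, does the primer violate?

Meets all criteria.

Base counts: A=4, T=1, G=13, C=10 (length 28).
Tm: Tm = 2·5 + 4·23 = 102°C ✓
length: length 28 ✓
GC clamp: 3' end CG has 2 G/C ✓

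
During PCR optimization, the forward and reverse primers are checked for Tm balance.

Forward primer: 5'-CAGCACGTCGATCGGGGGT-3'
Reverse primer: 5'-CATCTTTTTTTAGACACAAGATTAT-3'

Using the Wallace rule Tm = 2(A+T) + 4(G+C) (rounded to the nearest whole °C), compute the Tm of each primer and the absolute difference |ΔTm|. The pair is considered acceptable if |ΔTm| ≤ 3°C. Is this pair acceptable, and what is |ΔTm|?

|ΔTm| = 2°C; the pair is acceptable.

Forward: A=3 T=3 G=8 C=5 → Tm = 2·6 + 4·13 = 64°C.
Reverse: A=8 T=11 G=2 C=4 → Tm = 2·19 + 4·6 = 62°C.
|ΔTm| = |64 − 62| = 2°C, ≤ 3°C.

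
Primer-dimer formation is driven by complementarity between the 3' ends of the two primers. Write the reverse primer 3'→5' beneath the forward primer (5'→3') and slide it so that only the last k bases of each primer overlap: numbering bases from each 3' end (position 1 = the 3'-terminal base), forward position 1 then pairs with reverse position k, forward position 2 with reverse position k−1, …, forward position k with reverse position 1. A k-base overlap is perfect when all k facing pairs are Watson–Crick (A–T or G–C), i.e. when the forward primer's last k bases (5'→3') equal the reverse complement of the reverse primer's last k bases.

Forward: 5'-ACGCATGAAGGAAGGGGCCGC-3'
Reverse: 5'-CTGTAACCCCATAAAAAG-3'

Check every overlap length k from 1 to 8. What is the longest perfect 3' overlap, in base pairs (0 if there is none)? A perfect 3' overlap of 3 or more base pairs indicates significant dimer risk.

Last 8 bases (5'→3') — forward …GGGGCCGC, reverse …ATAAAAAG.
Reverse complement of the reverse primer's last 8 bases: CTTTTTAT; its first k bases are the reverse complement of the reverse primer's last k bases, so a perfect k-base overlap needs the forward primer's last k bases to equal them.
Comparing (forward last k vs required): k=1: C vs C ✓; k=2: GC vs CT ✗; k=3: CGC vs CTT ✗; k=4: CCGC vs CTTT ✗; k=5: GCCGC vs CTTTT ✗; k=6: GGCCGC vs CTTTTT ✗; k=7: GGGCCGC vs CTTTTTA ✗; k=8: GGGGCCGC vs CTTTTTAT ✗.
Only k = 1 is perfect, so the longest perfect 3' overlap is 1.

Longest perfect overlap: 1 complementary base pair; below the dimer-risk threshold (threshold 3).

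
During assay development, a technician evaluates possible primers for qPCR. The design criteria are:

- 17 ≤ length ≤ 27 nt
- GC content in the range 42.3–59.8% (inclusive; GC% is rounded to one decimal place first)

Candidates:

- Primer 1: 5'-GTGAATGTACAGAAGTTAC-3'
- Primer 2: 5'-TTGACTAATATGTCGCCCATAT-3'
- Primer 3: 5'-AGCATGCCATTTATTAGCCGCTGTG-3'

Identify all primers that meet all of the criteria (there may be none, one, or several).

Primer 1 (19 nt, A=7 T=5 G=5 C=2): length 19 ✓; GC 7/19 = 36.8%, outside 42.3–59.8% ✗ — fails.
Primer 2 (22 nt, A=6 T=8 G=3 C=5): length 22 ✓; GC 8/22 = 36.4%, outside 42.3–59.8% ✗ — fails.
Primer 3 (25 nt, A=5 T=8 G=6 C=6): length 25 ✓; GC 12/25 = 48.0% ✓ — passes.

Primer 3 only.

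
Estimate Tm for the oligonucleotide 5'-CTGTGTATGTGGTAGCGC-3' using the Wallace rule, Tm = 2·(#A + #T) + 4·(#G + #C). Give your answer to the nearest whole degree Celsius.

56°C

Base counts: A=2, T=6, G=7, C=3 (length 18).
Tm = 2·(2+6) + 4·(7+3) = 2·8 + 4·10 = 16 + 40 = 56°C.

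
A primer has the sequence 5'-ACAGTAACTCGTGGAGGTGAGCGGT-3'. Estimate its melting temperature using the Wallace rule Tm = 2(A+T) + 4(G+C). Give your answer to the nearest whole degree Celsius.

Base counts: A=6, T=5, G=10, C=4 (length 25).
Tm = 2·(6+5) + 4·(10+4) = 2·11 + 4·14 = 22 + 56 = 78°C.

78°C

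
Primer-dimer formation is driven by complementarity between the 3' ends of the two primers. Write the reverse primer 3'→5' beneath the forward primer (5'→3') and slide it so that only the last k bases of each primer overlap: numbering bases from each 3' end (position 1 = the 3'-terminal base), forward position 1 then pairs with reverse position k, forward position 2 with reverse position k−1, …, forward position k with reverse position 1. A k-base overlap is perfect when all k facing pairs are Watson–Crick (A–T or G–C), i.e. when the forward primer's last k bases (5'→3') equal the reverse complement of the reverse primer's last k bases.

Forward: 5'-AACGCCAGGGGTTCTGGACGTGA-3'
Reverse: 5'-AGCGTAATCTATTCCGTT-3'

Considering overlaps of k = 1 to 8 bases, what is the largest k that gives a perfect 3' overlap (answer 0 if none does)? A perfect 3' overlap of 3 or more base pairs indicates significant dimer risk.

Longest perfect overlap: 1 complementary base pair; below the dimer-risk threshold (threshold 3).

Last 8 bases (5'→3') — forward …GGACGTGA, reverse …ATTCCGTT.
Reverse complement of the reverse primer's last 8 bases: AACGGAAT; its first k bases are the reverse complement of the reverse primer's last k bases, so a perfect k-base overlap needs the forward primer's last k bases to equal them.
Comparing (forward last k vs required): k=1: A vs A ✓; k=2: GA vs AA ✗; k=3: TGA vs AAC ✗; k=4: GTGA vs AACG ✗; k=5: CGTGA vs AACGG ✗; k=6: ACGTGA vs AACGGA ✗; k=7: GACGTGA vs AACGGAA ✗; k=8: GGACGTGA vs AACGGAAT ✗.
Only k = 1 is perfect, so the longest perfect 3' overlap is 1.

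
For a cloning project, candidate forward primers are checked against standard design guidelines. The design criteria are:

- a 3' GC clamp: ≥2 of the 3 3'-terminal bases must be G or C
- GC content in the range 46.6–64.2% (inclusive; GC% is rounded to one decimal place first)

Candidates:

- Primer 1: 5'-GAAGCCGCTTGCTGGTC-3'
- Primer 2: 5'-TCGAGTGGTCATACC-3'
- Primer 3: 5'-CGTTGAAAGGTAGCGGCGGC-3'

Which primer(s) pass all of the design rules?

Primer 1 (17 nt, A=2 T=4 G=6 C=5): 3' end GTC has 2 G/C ✓; GC 11/17 = 64.7%, outside 46.6–64.2% ✗ — fails.
Primer 2 (15 nt, A=3 T=4 G=4 C=4): 3' end ACC has 2 G/C ✓; GC 8/15 = 53.3% ✓ — passes.
Primer 3 (20 nt, A=4 T=3 G=9 C=4): 3' end GGC has 3 G/C ✓; GC 13/20 = 65.0%, outside 46.6–64.2% ✗ — fails.

Primer 2 only.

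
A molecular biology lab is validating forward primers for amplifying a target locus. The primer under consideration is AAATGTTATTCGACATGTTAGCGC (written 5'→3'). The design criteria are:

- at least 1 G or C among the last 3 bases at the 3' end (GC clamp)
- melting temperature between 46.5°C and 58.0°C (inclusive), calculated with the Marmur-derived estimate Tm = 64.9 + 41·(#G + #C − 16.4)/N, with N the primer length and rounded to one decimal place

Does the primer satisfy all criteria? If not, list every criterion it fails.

Meets all criteria.

Base counts: A=7, T=8, G=5, C=4 (length 24).
GC clamp: 3' end CGC has 3 G/C ✓
Tm: Tm = 64.9 + 41·(9 − 16.4)/24 = 52.3°C ✓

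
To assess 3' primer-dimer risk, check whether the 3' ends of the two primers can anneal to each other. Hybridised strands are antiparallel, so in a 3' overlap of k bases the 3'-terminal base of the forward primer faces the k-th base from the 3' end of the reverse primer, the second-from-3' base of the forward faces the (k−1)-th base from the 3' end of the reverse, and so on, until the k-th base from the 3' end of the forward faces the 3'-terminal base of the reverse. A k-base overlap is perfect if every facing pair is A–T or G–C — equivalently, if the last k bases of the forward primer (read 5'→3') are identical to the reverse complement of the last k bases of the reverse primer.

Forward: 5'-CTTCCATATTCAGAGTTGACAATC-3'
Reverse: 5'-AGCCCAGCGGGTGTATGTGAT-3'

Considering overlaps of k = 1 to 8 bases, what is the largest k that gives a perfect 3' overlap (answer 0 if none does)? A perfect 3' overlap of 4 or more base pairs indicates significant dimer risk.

Longest perfect overlap: 3 complementary base pairs; below the dimer-risk threshold (threshold 4).

Last 8 bases (5'→3') — forward …TGACAATC, reverse …TATGTGAT.
Reverse complement of the reverse primer's last 8 bases: ATCACATA; its first k bases are the reverse complement of the reverse primer's last k bases, so a perfect k-base overlap needs the forward primer's last k bases to equal them.
Comparing (forward last k vs required): k=1: C vs A ✗; k=2: TC vs AT ✗; k=3: ATC vs ATC ✓; k=4: AATC vs ATCA ✗; k=5: CAATC vs ATCAC ✗; k=6: ACAATC vs ATCACA ✗; k=7: GACAATC vs ATCACAT ✗; k=8: TGACAATC vs ATCACATA ✗.
Only k = 3 is perfect, so the longest perfect 3' overlap is 3.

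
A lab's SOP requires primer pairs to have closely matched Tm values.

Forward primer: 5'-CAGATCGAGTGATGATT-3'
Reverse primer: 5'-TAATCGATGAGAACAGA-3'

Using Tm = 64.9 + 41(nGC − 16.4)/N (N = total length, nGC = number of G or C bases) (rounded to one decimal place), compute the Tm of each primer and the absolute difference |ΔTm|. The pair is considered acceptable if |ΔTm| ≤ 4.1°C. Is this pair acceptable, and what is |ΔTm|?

|ΔTm| = 2.4°C; the pair is acceptable.

Forward: G+C = 7, N = 17 → Tm = 64.9 + 41·(7 − 16.4)/17 = 42.2°C.
Reverse: G+C = 6, N = 17 → Tm = 64.9 + 41·(6 − 16.4)/17 = 39.8°C.
|ΔTm| = |42.2 − 39.8| = 2.4°C, ≤ 4.1°C.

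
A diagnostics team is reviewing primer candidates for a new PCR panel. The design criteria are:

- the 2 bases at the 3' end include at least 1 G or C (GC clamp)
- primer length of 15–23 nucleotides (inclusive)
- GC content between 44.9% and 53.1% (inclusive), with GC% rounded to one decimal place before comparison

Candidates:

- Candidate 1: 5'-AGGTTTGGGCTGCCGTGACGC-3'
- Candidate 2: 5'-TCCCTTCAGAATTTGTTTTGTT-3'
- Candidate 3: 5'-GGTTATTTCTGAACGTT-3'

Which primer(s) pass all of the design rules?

Candidate 1 (21 nt, A=2 T=5 G=9 C=5): 3' end GC has 2 G/C ✓; length 21 ✓; GC 14/21 = 66.7%, outside 44.9–53.1% ✗ — fails.
Candidate 2 (22 nt, A=3 T=12 G=3 C=4): 3' end TT has 0 G/C, need ≥1 ✗; length 22 ✓; GC 7/22 = 31.8%, outside 44.9–53.1% ✗ — fails.
Candidate 3 (17 nt, A=3 T=8 G=4 C=2): 3' end TT has 0 G/C, need ≥1 ✗; length 17 ✓; GC 6/17 = 35.3%, outside 44.9–53.1% ✗ — fails.

None of the candidates satisfy all criteria.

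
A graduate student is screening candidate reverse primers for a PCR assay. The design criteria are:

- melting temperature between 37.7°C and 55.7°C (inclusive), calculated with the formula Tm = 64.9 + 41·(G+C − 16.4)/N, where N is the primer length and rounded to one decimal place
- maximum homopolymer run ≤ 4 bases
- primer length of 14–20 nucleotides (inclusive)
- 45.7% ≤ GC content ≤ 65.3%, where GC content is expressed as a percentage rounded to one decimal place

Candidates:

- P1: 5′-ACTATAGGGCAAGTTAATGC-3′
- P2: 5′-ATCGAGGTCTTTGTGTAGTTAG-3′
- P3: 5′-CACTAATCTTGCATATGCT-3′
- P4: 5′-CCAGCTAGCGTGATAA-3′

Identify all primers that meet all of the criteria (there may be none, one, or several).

P4 only.

P1 (20 nt, A=7 T=5 G=5 C=3): Tm = 64.9 + 41·(8 − 16.4)/20 = 47.7°C ✓; longest run = 3 ✓; length 20 ✓; GC 8/20 = 40.0%, outside 45.7–65.3% ✗ — fails.
P2 (22 nt, A=4 T=9 G=7 C=2): Tm = 64.9 + 41·(9 − 16.4)/22 = 51.1°C ✓; longest run = 3 ✓; length 22, outside 14–20 ✗; GC 9/22 = 40.9%, outside 45.7–65.3% ✗ — fails.
P3 (19 nt, A=5 T=7 G=2 C=5): Tm = 64.9 + 41·(7 − 16.4)/19 = 44.6°C ✓; longest run = 2 ✓; length 19 ✓; GC 7/19 = 36.8%, outside 45.7–65.3% ✗ — fails.
P4 (16 nt, A=5 T=3 G=4 C=4): Tm = 64.9 + 41·(8 − 16.4)/16 = 43.4°C ✓; longest run = 2 ✓; length 16 ✓; GC 8/16 = 50.0% ✓ — passes.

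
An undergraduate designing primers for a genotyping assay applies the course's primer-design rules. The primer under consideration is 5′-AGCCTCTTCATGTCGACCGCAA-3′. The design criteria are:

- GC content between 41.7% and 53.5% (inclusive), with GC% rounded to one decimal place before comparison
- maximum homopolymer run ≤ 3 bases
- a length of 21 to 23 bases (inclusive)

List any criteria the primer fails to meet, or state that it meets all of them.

Base counts: A=5, T=5, G=4, C=8 (length 22).
GC content: GC 12/22 = 54.5%, outside 41.7–53.5% ✗
homopolymer run: longest run = 2 ✓
length: length 22 ✓

Fails: GC content.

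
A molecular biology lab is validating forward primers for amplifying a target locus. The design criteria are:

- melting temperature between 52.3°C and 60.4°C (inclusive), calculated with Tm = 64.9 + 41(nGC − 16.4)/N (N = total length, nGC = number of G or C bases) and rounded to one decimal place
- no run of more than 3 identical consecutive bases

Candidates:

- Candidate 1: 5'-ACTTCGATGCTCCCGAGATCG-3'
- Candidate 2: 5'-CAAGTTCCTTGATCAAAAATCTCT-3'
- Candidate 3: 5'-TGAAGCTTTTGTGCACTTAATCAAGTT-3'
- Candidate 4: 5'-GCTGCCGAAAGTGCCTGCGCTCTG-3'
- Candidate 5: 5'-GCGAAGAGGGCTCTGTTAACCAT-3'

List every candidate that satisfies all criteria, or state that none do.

Candidate 1 and Candidate 5.

Candidate 1 (21 nt, A=4 T=5 G=5 C=7): Tm = 64.9 + 41·(12 − 16.4)/21 = 56.3°C ✓; longest run = 3 ✓ — passes.
Candidate 2 (24 nt, A=8 T=8 G=2 C=6): Tm = 64.9 + 41·(8 − 16.4)/24 = 50.6°C, outside 52.3–60.4°C ✗; longest run = 5, exceeds 3 ✗ — fails.
Candidate 3 (27 nt, A=7 T=11 G=5 C=4): Tm = 64.9 + 41·(9 − 16.4)/27 = 53.7°C ✓; longest run = 4, exceeds 3 ✗ — fails.
Candidate 4 (24 nt, A=3 T=5 G=8 C=8): Tm = 64.9 + 41·(16 − 16.4)/24 = 64.2°C, outside 52.3–60.4°C ✗; longest run = 3 ✓ — fails.
Candidate 5 (23 nt, A=6 T=5 G=7 C=5): Tm = 64.9 + 41·(12 − 16.4)/23 = 57.1°C ✓; longest run = 3 ✓ — passes.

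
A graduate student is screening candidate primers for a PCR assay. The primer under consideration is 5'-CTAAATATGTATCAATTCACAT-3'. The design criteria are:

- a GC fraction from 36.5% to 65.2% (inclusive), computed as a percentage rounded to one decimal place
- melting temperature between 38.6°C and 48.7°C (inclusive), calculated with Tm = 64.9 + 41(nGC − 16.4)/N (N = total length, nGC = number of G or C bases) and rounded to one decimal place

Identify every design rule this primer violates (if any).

Base counts: A=9, T=8, G=1, C=4 (length 22).
GC content: GC 5/22 = 22.7%, outside 36.5–65.2% ✗
Tm: Tm = 64.9 + 41·(5 − 16.4)/22 = 43.7°C ✓

Fails: GC content.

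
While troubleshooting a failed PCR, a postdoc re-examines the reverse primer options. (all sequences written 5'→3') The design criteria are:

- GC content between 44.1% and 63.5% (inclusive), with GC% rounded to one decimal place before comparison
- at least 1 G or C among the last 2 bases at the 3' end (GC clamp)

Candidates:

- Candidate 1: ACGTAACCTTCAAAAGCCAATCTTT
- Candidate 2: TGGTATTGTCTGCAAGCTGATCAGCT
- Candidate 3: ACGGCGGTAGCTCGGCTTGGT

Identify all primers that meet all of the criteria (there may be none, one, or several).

Candidate 2 only.

Candidate 1 (25 nt, A=9 T=7 G=2 C=7): GC 9/25 = 36.0%, outside 44.1–63.5% ✗; 3' end TT has 0 G/C, need ≥1 ✗ — fails.
Candidate 2 (26 nt, A=5 T=9 G=7 C=5): GC 12/26 = 46.2% ✓; 3' end CT has 1 G/C ✓ — passes.
Candidate 3 (21 nt, A=2 T=5 G=9 C=5): GC 14/21 = 66.7%, outside 44.1–63.5% ✗; 3' end GT has 1 G/C ✓ — fails.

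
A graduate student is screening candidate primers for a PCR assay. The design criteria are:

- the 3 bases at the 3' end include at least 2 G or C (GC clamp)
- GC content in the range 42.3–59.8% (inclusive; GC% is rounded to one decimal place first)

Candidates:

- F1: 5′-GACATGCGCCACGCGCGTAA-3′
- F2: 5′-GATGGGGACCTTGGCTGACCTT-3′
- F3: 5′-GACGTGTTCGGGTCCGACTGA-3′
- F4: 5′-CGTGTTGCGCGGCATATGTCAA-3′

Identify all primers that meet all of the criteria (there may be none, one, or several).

None of the candidates satisfy all criteria.

F1 (20 nt, A=5 T=2 G=6 C=7): 3' end TAA has 0 G/C, need ≥2 ✗; GC 13/20 = 65.0%, outside 42.3–59.8% ✗ — fails.
F2 (22 nt, A=3 T=6 G=8 C=5): 3' end CTT has 1 G/C, need ≥2 ✗; GC 13/22 = 59.1% ✓ — fails.
F3 (21 nt, A=3 T=5 G=8 C=5): 3' end TGA has 1 G/C, need ≥2 ✗; GC 13/21 = 61.9%, outside 42.3–59.8% ✗ — fails.
F4 (22 nt, A=4 T=6 G=7 C=5): 3' end CAA has 1 G/C, need ≥2 ✗; GC 12/22 = 54.5% ✓ — fails.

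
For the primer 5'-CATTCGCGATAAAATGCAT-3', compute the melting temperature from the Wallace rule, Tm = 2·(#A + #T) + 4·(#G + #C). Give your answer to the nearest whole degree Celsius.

Base counts: A=7, T=5, G=3, C=4 (length 19).
Tm = 2·(7+5) + 4·(3+4) = 2·12 + 4·7 = 24 + 28 = 52°C.

52°C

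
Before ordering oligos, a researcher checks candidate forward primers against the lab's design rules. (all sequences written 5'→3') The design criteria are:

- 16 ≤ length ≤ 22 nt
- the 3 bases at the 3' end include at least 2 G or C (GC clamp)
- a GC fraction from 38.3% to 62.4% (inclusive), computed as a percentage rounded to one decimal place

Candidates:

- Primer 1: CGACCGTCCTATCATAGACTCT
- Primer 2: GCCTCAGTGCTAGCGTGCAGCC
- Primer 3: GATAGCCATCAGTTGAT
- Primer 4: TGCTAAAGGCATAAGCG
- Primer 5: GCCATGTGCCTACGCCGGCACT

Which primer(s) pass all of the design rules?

Primer 4 only.

Primer 1 (22 nt, A=5 T=6 G=3 C=8): length 22 ✓; 3' end TCT has 1 G/C, need ≥2 ✗; GC 11/22 = 50.0% ✓ — fails.
Primer 2 (22 nt, A=3 T=4 G=7 C=8): length 22 ✓; 3' end GCC has 3 G/C ✓; GC 15/22 = 68.2%, outside 38.3–62.4% ✗ — fails.
Primer 3 (17 nt, A=5 T=5 G=4 C=3): length 17 ✓; 3' end GAT has 1 G/C, need ≥2 ✗; GC 7/17 = 41.2% ✓ — fails.
Primer 4 (17 nt, A=6 T=3 G=5 C=3): length 17 ✓; 3' end GCG has 3 G/C ✓; GC 8/17 = 47.1% ✓ — passes.
Primer 5 (22 nt, A=3 T=4 G=6 C=9): length 22 ✓; 3' end ACT has 1 G/C, need ≥2 ✗; GC 15/22 = 68.2%, outside 38.3–62.4% ✗ — fails.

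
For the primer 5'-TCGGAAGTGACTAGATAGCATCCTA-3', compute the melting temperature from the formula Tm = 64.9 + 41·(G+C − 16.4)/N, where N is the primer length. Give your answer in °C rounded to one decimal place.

Base counts: A=8, T=6, G=6, C=5; G+C = 11, N = 25.
Tm = 64.9 + 41·(11 − 16.4)/25 = 64.9 + -221.40/25 = 56.0°C.

56.0°C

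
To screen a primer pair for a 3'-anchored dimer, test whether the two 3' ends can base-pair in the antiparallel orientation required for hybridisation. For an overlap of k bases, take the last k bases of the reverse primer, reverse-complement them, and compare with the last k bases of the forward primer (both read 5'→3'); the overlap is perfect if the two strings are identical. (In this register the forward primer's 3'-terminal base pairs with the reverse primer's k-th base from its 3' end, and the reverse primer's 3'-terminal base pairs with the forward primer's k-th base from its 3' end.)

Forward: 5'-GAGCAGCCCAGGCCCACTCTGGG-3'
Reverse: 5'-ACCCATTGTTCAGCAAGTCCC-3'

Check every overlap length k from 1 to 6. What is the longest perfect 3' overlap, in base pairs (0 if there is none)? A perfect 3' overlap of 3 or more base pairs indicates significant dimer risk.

Last 6 bases (5'→3') — forward …TCTGGG, reverse …AGTCCC.
Reverse complement of the reverse primer's last 6 bases: GGGACT; its first k bases are the reverse complement of the reverse primer's last k bases, so a perfect k-base overlap needs the forward primer's last k bases to equal them.
Comparing (forward last k vs required): k=1: G vs G ✓; k=2: GG vs GG ✓; k=3: GGG vs GGG ✓; k=4: TGGG vs GGGA ✗; k=5: CTGGG vs GGGAC ✗; k=6: TCTGGG vs GGGACT ✗.
Perfect overlaps at k = 1, 2, 3; the largest is 3.

Longest perfect overlap: 3 complementary base pairs; significant dimer risk (threshold 3).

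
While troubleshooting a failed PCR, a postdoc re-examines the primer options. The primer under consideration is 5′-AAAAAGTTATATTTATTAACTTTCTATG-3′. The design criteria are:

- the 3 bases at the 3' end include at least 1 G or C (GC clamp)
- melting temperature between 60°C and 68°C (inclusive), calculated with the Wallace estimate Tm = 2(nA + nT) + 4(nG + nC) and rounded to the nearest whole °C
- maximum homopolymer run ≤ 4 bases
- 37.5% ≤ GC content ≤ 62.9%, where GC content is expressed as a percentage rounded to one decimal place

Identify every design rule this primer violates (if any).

Fails: homopolymer run, GC content.

Base counts: A=11, T=13, G=2, C=2 (length 28).
GC clamp: 3' end ATG has 1 G/C ✓
Tm: Tm = 2·24 + 4·4 = 64°C ✓
homopolymer run: longest run = 5, exceeds 4 ✗
GC content: GC 4/28 = 14.3%, outside 37.5–62.9% ✗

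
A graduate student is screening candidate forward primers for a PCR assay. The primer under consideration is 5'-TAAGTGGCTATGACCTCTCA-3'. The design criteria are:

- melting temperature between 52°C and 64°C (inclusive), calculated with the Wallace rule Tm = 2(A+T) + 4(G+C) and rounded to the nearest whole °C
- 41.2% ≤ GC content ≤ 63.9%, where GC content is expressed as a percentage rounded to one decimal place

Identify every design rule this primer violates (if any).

Meets all criteria.

Base counts: A=5, T=6, G=4, C=5 (length 20).
Tm: Tm = 2·11 + 4·9 = 58°C ✓
GC content: GC 9/20 = 45.0% ✓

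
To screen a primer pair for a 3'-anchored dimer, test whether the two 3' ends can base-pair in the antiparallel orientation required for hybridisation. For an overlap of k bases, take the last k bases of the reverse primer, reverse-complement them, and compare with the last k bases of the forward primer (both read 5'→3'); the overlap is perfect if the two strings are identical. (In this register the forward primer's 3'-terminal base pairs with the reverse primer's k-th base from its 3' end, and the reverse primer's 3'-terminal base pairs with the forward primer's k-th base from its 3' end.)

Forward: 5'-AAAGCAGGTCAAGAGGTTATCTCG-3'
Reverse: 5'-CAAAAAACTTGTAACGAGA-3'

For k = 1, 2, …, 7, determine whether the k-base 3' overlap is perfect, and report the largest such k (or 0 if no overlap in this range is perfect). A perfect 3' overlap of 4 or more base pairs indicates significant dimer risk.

Longest perfect overlap: 5 complementary base pairs; significant dimer risk (threshold 4).

Last 7 bases (5'→3') — forward …TATCTCG, reverse …AACGAGA.
Reverse complement of the reverse primer's last 7 bases: TCTCGTT; its first k bases are the reverse complement of the reverse primer's last k bases, so a perfect k-base overlap needs the forward primer's last k bases to equal them.
Comparing (forward last k vs required): k=1: G vs T ✗; k=2: CG vs TC ✗; k=3: TCG vs TCT ✗; k=4: CTCG vs TCTC ✗; k=5: TCTCG vs TCTCG ✓; k=6: ATCTCG vs TCTCGT ✗; k=7: TATCTCG vs TCTCGTT ✗.
Only k = 5 is perfect, so the longest perfect 3' overlap is 5.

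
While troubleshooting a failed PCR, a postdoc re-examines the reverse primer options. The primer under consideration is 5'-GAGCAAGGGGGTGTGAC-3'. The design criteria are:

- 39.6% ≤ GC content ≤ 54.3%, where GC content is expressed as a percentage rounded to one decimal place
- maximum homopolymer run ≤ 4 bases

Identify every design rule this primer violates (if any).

Base counts: A=4, T=2, G=9, C=2 (length 17).
GC content: GC 11/17 = 64.7%, outside 39.6–54.3% ✗
homopolymer run: longest run = 5, exceeds 4 ✗

Fails: GC content, homopolymer run.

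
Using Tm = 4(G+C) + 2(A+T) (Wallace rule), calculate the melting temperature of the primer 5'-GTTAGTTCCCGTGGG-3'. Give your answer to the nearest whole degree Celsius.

Base counts: A=1, T=5, G=6, C=3 (length 15).
Tm = 2·(1+5) + 4·(6+3) = 2·6 + 4·9 = 12 + 36 = 48°C.

48°C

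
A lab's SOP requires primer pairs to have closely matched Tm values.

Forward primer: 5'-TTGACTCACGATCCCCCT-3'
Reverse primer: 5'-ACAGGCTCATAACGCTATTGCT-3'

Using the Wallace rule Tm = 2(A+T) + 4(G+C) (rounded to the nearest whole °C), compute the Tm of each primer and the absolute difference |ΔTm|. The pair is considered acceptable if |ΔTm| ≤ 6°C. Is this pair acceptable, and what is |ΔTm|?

|ΔTm| = 8°C; the pair is not acceptable.

Forward: A=3 T=5 G=2 C=8 → Tm = 2·8 + 4·10 = 56°C.
Reverse: A=6 T=6 G=4 C=6 → Tm = 2·12 + 4·10 = 64°C.
|ΔTm| = |56 − 64| = 8°C, > 6°C.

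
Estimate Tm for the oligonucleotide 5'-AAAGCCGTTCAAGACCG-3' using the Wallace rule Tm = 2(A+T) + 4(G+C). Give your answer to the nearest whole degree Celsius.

52°C

Base counts: A=6, T=2, G=4, C=5 (length 17).
Tm = 2·(6+2) + 4·(4+5) = 2·8 + 4·9 = 16 + 36 = 52°C.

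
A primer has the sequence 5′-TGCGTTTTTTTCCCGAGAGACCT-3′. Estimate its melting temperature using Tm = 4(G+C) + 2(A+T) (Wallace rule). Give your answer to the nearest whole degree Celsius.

68°C

Base counts: A=3, T=9, G=5, C=6 (length 23).
Tm = 2·(3+9) + 4·(5+6) = 2·12 + 4·11 = 24 + 44 = 68°C.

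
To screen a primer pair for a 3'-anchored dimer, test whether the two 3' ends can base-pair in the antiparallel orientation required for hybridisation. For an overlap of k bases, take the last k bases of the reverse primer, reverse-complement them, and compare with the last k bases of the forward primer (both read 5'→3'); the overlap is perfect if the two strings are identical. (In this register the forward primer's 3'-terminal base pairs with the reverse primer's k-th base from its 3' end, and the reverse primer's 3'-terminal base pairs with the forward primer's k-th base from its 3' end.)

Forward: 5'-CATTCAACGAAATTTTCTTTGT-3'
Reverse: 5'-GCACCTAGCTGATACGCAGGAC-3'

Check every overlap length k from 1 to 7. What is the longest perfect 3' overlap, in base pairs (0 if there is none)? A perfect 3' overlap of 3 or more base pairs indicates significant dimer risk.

Longest perfect overlap: 2 complementary base pairs; below the dimer-risk threshold (threshold 3).

Last 7 bases (5'→3') — forward …TCTTTGT, reverse …GCAGGAC.
Reverse complement of the reverse primer's last 7 bases: GTCCTGC; its first k bases are the reverse complement of the reverse primer's last k bases, so a perfect k-base overlap needs the forward primer's last k bases to equal them.
Comparing (forward last k vs required): k=1: T vs G ✗; k=2: GT vs GT ✓; k=3: TGT vs GTC ✗; k=4: TTGT vs GTCC ✗; k=5: TTTGT vs GTCCT ✗; k=6: CTTTGT vs GTCCTG ✗; k=7: TCTTTGT vs GTCCTGC ✗.
Only k = 2 is perfect, so the longest perfect 3' overlap is 2.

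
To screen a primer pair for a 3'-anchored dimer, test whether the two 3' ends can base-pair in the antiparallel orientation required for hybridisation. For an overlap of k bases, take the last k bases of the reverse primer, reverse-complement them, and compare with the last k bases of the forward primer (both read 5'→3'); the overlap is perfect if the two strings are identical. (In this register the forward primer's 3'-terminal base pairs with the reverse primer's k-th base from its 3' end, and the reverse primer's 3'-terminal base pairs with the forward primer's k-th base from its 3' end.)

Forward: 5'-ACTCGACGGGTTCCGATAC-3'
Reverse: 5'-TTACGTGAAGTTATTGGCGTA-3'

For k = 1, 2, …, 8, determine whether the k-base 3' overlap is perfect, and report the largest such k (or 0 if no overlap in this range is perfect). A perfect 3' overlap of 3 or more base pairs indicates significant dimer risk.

Longest perfect overlap: 3 complementary base pairs; significant dimer risk (threshold 3).

Last 8 bases (5'→3') — forward …TCCGATAC, reverse …TTGGCGTA.
Reverse complement of the reverse primer's last 8 bases: TACGCCAA; its first k bases are the reverse complement of the reverse primer's last k bases, so a perfect k-base overlap needs the forward primer's last k bases to equal them.
Comparing (forward last k vs required): k=1: C vs T ✗; k=2: AC vs TA ✗; k=3: TAC vs TAC ✓; k=4: ATAC vs TACG ✗; k=5: GATAC vs TACGC ✗; k=6: CGATAC vs TACGCC ✗; k=7: CCGATAC vs TACGCCA ✗; k=8: TCCGATAC vs TACGCCAA ✗.
Only k = 3 is perfect, so the longest perfect 3' overlap is 3.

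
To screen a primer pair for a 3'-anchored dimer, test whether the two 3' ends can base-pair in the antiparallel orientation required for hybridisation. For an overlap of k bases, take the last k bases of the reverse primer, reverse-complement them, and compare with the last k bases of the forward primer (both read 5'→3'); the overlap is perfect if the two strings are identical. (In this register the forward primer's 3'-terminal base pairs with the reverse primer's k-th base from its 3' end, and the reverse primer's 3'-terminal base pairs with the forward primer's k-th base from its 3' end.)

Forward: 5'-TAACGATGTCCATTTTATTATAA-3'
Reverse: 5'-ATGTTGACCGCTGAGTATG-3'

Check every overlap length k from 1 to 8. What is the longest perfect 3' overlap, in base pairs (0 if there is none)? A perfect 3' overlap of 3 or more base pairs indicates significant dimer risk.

Longest perfect overlap: 0 complementary base pairs; below the dimer-risk threshold (threshold 3).

Last 8 bases (5'→3') — forward …TATTATAA, reverse …TGAGTATG.
Reverse complement of the reverse primer's last 8 bases: CATACTCA; its first k bases are the reverse complement of the reverse primer's last k bases, so a perfect k-base overlap needs the forward primer's last k bases to equal them.
Comparing (forward last k vs required): k=1: A vs C ✗; k=2: AA vs CA ✗; k=3: TAA vs CAT ✗; k=4: ATAA vs CATA ✗; k=5: TATAA vs CATAC ✗; k=6: TTATAA vs CATACT ✗; k=7: ATTATAA vs CATACTC ✗; k=8: TATTATAA vs CATACTCA ✗.
No overlap length from 1 to 8 is perfect, so the longest perfect 3' overlap is 0.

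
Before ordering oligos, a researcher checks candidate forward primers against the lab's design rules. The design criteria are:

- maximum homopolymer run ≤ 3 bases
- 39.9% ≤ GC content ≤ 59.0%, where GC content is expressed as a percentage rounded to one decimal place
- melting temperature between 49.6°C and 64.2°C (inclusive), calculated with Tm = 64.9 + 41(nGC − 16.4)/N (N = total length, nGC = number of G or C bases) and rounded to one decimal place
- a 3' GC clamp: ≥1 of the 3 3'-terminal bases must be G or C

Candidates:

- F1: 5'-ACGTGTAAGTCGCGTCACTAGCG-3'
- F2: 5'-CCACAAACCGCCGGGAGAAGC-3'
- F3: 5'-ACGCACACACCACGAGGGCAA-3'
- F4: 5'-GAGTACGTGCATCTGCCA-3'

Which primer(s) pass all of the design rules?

F1 (23 nt, A=5 T=5 G=7 C=6): longest run = 2 ✓; GC 13/23 = 56.5% ✓; Tm = 64.9 + 41·(13 − 16.4)/23 = 58.8°C ✓; 3' end GCG has 3 G/C ✓ — passes.
F2 (21 nt, A=7 T=0 G=6 C=8): longest run = 3 ✓; GC 14/21 = 66.7%, outside 39.9–59.0% ✗; Tm = 64.9 + 41·(14 − 16.4)/21 = 60.2°C ✓; 3' end AGC has 2 G/C ✓ — fails.
F3 (21 nt, A=8 T=0 G=5 C=8): longest run = 3 ✓; GC 13/21 = 61.9%, outside 39.9–59.0% ✗; Tm = 64.9 + 41·(13 − 16.4)/21 = 58.3°C ✓; 3' end CAA has 1 G/C ✓ — fails.
F4 (18 nt, A=4 T=4 G=5 C=5): longest run = 2 ✓; GC 10/18 = 55.6% ✓; Tm = 64.9 + 41·(10 − 16.4)/18 = 50.3°C ✓; 3' end CCA has 2 G/C ✓ — passes.

F1 and F4.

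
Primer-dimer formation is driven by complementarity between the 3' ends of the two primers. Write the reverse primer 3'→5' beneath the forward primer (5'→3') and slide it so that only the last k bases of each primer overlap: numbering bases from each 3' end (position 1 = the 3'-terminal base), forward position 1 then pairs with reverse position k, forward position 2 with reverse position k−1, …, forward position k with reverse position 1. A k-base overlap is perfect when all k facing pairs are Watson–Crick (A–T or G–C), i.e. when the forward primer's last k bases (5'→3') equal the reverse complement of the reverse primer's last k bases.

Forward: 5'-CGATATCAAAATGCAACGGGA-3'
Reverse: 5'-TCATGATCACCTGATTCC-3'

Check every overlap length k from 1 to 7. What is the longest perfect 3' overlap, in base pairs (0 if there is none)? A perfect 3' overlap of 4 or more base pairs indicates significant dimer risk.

Longest perfect overlap: 3 complementary base pairs; below the dimer-risk threshold (threshold 4).

Last 7 bases (5'→3') — forward …AACGGGA, reverse …TGATTCC.
Reverse complement of the reverse primer's last 7 bases: GGAATCA; its first k bases are the reverse complement of the reverse primer's last k bases, so a perfect k-base overlap needs the forward primer's last k bases to equal them.
Comparing (forward last k vs required): k=1: A vs G ✗; k=2: GA vs GG ✗; k=3: GGA vs GGA ✓; k=4: GGGA vs GGAA ✗; k=5: CGGGA vs GGAAT ✗; k=6: ACGGGA vs GGAATC ✗; k=7: AACGGGA vs GGAATCA ✗.
Only k = 3 is perfect, so the longest perfect 3' overlap is 3.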